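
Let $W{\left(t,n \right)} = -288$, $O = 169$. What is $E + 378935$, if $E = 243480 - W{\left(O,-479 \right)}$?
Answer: $622703$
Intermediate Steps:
$E = 243768$ ($E = 243480 - -288 = 243480 + 288 = 243768$)
$E + 378935 = 243768 + 378935 = 622703$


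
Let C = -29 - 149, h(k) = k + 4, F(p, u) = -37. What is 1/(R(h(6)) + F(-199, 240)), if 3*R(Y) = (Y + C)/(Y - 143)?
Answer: -19/695 ≈ -0.027338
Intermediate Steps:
h(k) = 4 + k
C = -178
R(Y) = (-178 + Y)/(3*(-143 + Y)) (R(Y) = ((Y - 178)/(Y - 143))/3 = ((-178 + Y)/(-143 + Y))/3 = (-178 + Y)/(3*(-143 + Y)))
1/(R(h(6)) + F(-199, 240)) = 1/((-178 + (4 + 6))/(3*(-143 + (4 + 6))) - 37) = 1/((-178 + 10)/(3*(-143 + 10)) - 37) = 1/((⅓)*(-168)/(-133) - 37) = 1/((⅓)*(-1/133)*(-168) - 37) = 1/(8/19 - 37) = 1/(-695/19) = -19/695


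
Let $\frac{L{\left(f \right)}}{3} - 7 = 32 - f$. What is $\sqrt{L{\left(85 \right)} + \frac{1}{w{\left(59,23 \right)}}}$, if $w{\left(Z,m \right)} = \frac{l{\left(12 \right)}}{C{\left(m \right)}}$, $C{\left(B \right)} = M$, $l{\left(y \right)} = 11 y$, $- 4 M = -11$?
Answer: $\frac{i \sqrt{19869}}{12} \approx 11.746 i$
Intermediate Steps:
$M = \frac{11}{4}$ ($M = \left(- \frac{1}{4}\right) \left(-11\right) = \frac{11}{4} \approx 2.75$)
$L{\left(f \right)} = 117 - 3 f$ ($L{\left(f \right)} = 21 + 3 \left(32 - f\right) = 21 - \left(-96 + 3 f\right) = 117 - 3 f$)
$C{\left(B \right)} = \frac{11}{4}$
$w{\left(Z,m \right)} = 48$ ($w{\left(Z,m \right)} = \frac{11 \cdot 12}{\frac{11}{4}} = 132 \cdot \frac{4}{11} = 48$)
$\sqrt{L{\left(85 \right)} + \frac{1}{w{\left(59,23 \right)}}} = \sqrt{\left(117 - 255\right) + \frac{1}{48}} = \sqrt{-138 + \frac{1}{48}} = \sqrt{- \frac{6623}{48}} = \frac{i \sqrt{19869}}{12}$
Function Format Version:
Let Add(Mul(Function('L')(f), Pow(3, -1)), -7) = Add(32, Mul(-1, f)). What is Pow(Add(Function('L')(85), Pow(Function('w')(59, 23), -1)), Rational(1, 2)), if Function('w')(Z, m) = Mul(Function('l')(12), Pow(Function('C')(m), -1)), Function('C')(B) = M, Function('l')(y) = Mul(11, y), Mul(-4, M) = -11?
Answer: Mul(Rational(1, 12), I, Pow(19869, Rational(1, 2))) ≈ Mul(11.746, I)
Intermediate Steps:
M = Rational(11, 4) (M = Mul(Rational(-1, 4), -11) = Rational(11, 4) ≈ 2.7500)
Function('L')(f) = Add(117, Mul(-3, f)) (Function('L')(f) = Add(21, Mul(3, Add(32, Mul(-1, f)))) = Add(21, Add(96, Mul(-3, f))) = Add(117, Mul(-3, f)))
Function('C')(B) = Rational(11, 4)
Function('w')(Z, m) = 48 (Function('w')(Z, m) = Mul(Mul(11, 12), Pow(Rational(11, 4), -1)) = Mul(132, Rational(4, 11)) = 48)
Pow(Add(Function('L')(85), Pow(Function('w')(59, 23), -1)), Rational(1, 2)) = Pow(Add(Add(117, Mul(-3, 85)), Pow(48, -1)), Rational(1, 2)) = Pow(Add(Add(117, -255), Rational(1, 48)), Rational(1, 2)) = Pow(Add(-138, Rational(1, 48)), Rational(1, 2)) = Pow(Rational(-6623, 48), Rational(1, 2)) = Mul(Rational(1, 12), I, Pow(19869, Rational(1, 2)))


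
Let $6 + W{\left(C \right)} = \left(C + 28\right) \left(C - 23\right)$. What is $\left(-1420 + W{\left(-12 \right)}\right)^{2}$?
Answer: $3944196$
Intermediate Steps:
$W{\left(C \right)} = -6 + \left(-23 + C\right) \left(28 + C\right)$ ($W{\left(C \right)} = -6 + \left(C + 28\right) \left(C - 23\right) = -6 + \left(28 + C\right) \left(-23 + C\right) = -6 + \left(-23 + C\right) \left(28 + C\right)$)
$\left(-1420 + W{\left(-12 \right)}\right)^{2} = \left(-1420 + \left(-650 + \left(-12\right)^{2} + 5 \left(-12\right)\right)\right)^{2} = \left(-1420 - 566\right)^{2} = \left(-1986\right)^{2} = 3944196$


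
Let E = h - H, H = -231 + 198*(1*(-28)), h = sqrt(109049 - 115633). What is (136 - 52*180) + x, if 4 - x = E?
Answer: -14995 - 2*I*sqrt(1646) ≈ -14995.0 - 81.142*I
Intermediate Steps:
h = 2*I*sqrt(1646) (h = sqrt(-6584) = 2*I*sqrt(1646) ≈ 81.142*I)
H = -5775 (H = -231 + 198*(-28) = -231 - 5544 = -5775)
E = 5775 + 2*I*sqrt(1646) (E = 2*I*sqrt(1646) - 1*(-5775) = 2*I*sqrt(1646) + 5775 = 5775 + 2*I*sqrt(1646) ≈ 5775.0 + 81.142*I)
x = -5771 - 2*I*sqrt(1646) (x = 4 - (5775 + 2*I*sqrt(1646)) = 4 + (-5775 - 2*I*sqrt(1646)) = -5771 - 2*I*sqrt(1646) ≈ -5771.0 - 81.142*I)
(136 - 52*180) + x = (136 - 52*180) + (-5771 - 2*I*sqrt(1646)) = (136 - 9360) + (-5771 - 2*I*sqrt(1646)) = -9224 + (-5771 - 2*I*sqrt(1646)) = -14995 - 2*I*sqrt(1646)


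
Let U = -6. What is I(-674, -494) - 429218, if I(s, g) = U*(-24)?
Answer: -429074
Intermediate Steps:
I(s, g) = 144 (I(s, g) = -6*(-24) = 144)
I(-674, -494) - 429218 = 144 - 429218 = -429074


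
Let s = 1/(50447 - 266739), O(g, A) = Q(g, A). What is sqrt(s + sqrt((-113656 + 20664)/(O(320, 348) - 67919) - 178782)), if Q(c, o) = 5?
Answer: sqrt(-2885389353 + 385953391428*I*sqrt(467455748606))/24981726 ≈ 14.54 + 14.54*I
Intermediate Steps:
O(g, A) = 5
s = -1/216292 (s = 1/(-216292) = -1/216292 ≈ -4.6234e-6)
sqrt(s + sqrt((-113656 + 20664)/(O(320, 348) - 67919) - 178782)) = sqrt(-1/216292 + sqrt((-113656 + 20664)/(5 - 67919) - 178782)) = sqrt(-1/216292 + sqrt(-92992/(-67914) - 178782)) = sqrt(-1/216292 + sqrt(-92992*(-1/67914) - 178782)) = sqrt(-1/216292 + sqrt(46496/33957 - 178782)) = sqrt(-1/216292 + sqrt(-6070853878/33957)) = sqrt(-1/216292 + I*sqrt(467455748606)/1617)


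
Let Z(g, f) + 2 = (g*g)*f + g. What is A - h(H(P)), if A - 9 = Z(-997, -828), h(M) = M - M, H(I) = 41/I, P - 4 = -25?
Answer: -823040442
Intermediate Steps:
P = -21 (P = 4 - 25 = -21)
Z(g, f) = -2 + g + f*g² (Z(g, f) = -2 + ((g*g)*f + g) = -2 + (g²*f + g) = -2 + (f*g² + g) = -2 + (g + f*g²) = -2 + g + f*g²)
h(M) = 0
A = -823040442 (A = 9 + (-2 - 997 - 828*(-997)²) = 9 + (-2 - 997 - 828*994009) = 9 + (-2 - 997 - 823039452) = 9 - 823040451 = -823040442)
A - h(H(P)) = -823040442 - 1*0 = -823040442 + 0 = -823040442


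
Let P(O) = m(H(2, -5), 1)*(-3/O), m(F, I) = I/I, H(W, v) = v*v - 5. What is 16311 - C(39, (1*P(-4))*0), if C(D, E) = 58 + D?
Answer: 16214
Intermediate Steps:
H(W, v) = -5 + v**2 (H(W, v) = v**2 - 5 = -5 + v**2)
m(F, I) = 1
P(O) = -3/O (P(O) = 1*(-3/O) = -3/O)
16311 - C(39, (1*P(-4))*0) = 16311 - (58 + 39) = 16311 - 1*97 = 16311 - 97 = 16214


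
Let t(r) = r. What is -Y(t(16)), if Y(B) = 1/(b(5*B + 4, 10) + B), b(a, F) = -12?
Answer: -¼ ≈ -0.25000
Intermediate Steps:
Y(B) = 1/(-12 + B)
-Y(t(16)) = -1/(-12 + 16) = -1/4 = -1*¼ = -¼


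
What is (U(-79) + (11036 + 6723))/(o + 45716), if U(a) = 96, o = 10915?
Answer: 17855/56631 ≈ 0.31529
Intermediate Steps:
(U(-79) + (11036 + 6723))/(o + 45716) = (96 + (11036 + 6723))/(10915 + 45716) = (96 + 17759)/56631 = 17855*(1/56631) = 17855/56631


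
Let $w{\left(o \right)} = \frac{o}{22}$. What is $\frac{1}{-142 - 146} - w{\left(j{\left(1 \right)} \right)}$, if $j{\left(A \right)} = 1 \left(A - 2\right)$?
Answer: $\frac{133}{3168} \approx 0.041982$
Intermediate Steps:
$j{\left(A \right)} = -2 + A$ ($j{\left(A \right)} = 1 \left(-2 + A\right) = -2 + A$)
$w{\left(o \right)} = \frac{o}{22}$ ($w{\left(o \right)} = o \frac{1}{22} = \frac{o}{22}$)
$\frac{1}{-142 - 146} - w{\left(j{\left(1 \right)} \right)} = \frac{1}{-142 - 146} - \frac{-2 + 1}{22} = \frac{1}{-142 - 146} - \frac{1}{22} \left(-1\right) = \frac{1}{-288} - - \frac{1}{22} = - \frac{1}{288} + \frac{1}{22} = \frac{133}{3168}$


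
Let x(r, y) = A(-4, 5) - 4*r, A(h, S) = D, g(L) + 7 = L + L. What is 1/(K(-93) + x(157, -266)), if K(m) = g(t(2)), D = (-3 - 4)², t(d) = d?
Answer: -1/582 ≈ -0.0017182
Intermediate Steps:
g(L) = -7 + 2*L (g(L) = -7 + (L + L) = -7 + 2*L)
D = 49 (D = (-7)² = 49)
K(m) = -3 (K(m) = -7 + 2*2 = -7 + 4 = -3)
A(h, S) = 49
x(r, y) = 49 - 4*r
1/(K(-93) + x(157, -266)) = 1/(-3 + (49 - 4*157)) = 1/(-3 + (49 - 628)) = 1/(-3 - 579) = 1/(-582) = -1/582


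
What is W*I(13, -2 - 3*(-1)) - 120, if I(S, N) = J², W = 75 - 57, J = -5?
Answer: 330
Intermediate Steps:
W = 18
I(S, N) = 25 (I(S, N) = (-5)² = 25)
W*I(13, -2 - 3*(-1)) - 120 = 18*25 - 120 = 450 - 120 = 330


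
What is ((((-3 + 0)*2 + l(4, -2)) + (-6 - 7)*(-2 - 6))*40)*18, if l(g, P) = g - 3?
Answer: 71280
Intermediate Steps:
l(g, P) = -3 + g
((((-3 + 0)*2 + l(4, -2)) + (-6 - 7)*(-2 - 6))*40)*18 = ((((-3 + 0)*2 + (-3 + 4)) + (-6 - 7)*(-2 - 6))*40)*18 = (((-3*2 + 1) - 13*(-8))*40)*18 = (((-6 + 1) + 104)*40)*18 = ((-5 + 104)*40)*18 = (99*40)*18 = 3960*18 = 71280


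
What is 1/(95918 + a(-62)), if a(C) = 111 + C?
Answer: 1/95967 ≈ 1.0420e-5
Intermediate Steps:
1/(95918 + a(-62)) = 1/(95918 + (111 - 62)) = 1/(95918 + 49) = 1/95967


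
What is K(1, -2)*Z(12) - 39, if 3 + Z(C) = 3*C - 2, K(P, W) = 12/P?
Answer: 333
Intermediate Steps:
Z(C) = -5 + 3*C (Z(C) = -3 + (3*C - 2) = -3 + (-2 + 3*C) = -5 + 3*C)
K(1, -2)*Z(12) - 39 = (12/1)*(-5 + 3*12) - 39 = (12*1)*(-5 + 36) - 39 = 12*31 - 39 = 372 - 39 = 333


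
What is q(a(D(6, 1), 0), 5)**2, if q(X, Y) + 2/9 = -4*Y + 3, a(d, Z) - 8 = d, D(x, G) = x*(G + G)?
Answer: 24025/81 ≈ 296.60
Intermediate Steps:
D(x, G) = 2*G*x (D(x, G) = x*(2*G) = 2*G*x)
a(d, Z) = 8 + d
q(X, Y) = 25/9 - 4*Y (q(X, Y) = -2/9 + (-4*Y + 3) = -2/9 + (3 - 4*Y) = 25/9 - 4*Y)
q(a(D(6, 1), 0), 5)**2 = (25/9 - 4*5)**2 = (25/9 - 20)**2 = (-155/9)**2 = 24025/81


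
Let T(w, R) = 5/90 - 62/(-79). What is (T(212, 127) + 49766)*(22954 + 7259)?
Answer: 237569676579/158 ≈ 1.5036e+9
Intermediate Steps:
T(w, R) = 1195/1422 (T(w, R) = 5*(1/90) - 62*(-1/79) = 1/18 + 62/79 = 1195/1422)
(T(212, 127) + 49766)*(22954 + 7259) = (1195/1422 + 49766)*(22954 + 7259) = (70768447/1422)*30213 = 237569676579/158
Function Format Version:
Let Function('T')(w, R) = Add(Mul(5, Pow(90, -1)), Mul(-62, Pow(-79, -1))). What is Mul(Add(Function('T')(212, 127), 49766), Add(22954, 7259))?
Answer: Rational(237569676579, 158) ≈ 1.5036e+9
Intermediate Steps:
Function('T')(w, R) = Rational(1195, 1422) (Function('T')(w, R) = Add(Mul(5, Rational(1, 90)), Mul(-62, Rational(-1, 79))) = Add(Rational(1, 18), Rational(62, 79)) = Rational(1195, 1422))
Mul(Add(Function('T')(212, 127), 49766), Add(22954, 7259)) = Mul(Add(Rational(1195, 1422), 49766), Add(22954, 7259)) = Mul(Rational(70768447, 1422), 30213) = Rational(237569676579, 158)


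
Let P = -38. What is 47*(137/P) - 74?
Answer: -9251/38 ≈ -243.45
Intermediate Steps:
47*(137/P) - 74 = 47*(137/(-38)) - 74 = 47*(137*(-1/38)) - 74 = 47*(-137/38) - 74 = -6439/38 - 74 = -9251/38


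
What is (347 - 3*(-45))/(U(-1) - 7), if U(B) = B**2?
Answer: -241/3 ≈ -80.333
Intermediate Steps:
(347 - 3*(-45))/(U(-1) - 7) = (347 - 3*(-45))/((-1)**2 - 7) = (347 + 135)/(1 - 7) = 482/(-6) = 482*(-1/6) = -241/3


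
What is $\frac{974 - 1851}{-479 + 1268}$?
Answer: $- \frac{877}{789} \approx -1.1115$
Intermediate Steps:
$\frac{974 - 1851}{-479 + 1268} = - \frac{877}{789}$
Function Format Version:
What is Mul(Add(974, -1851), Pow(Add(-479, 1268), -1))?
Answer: Rational(-877, 789) ≈ -1.1115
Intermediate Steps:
Mul(Add(974, -1851), Pow(Add(-479, 1268), -1)) = Mul(-877, Pow(789, -1)) = Mul(-877, Rational(1, 789)) = Rational(-877, 789)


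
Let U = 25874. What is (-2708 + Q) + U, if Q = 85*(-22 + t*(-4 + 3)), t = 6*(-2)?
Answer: 22316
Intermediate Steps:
t = -12
Q = -850 (Q = 85*(-22 - 12*(-4 + 3)) = 85*(-22 - 12*(-1)) = 85*(-22 + 12) = 85*(-10) = -850)
(-2708 + Q) + U = (-2708 - 850) + 25874 = -3558 + 25874 = 22316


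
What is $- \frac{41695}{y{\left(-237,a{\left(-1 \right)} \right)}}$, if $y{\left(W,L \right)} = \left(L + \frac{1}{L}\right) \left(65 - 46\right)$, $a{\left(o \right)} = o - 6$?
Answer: $\frac{58373}{190} \approx 307.23$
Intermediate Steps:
$a{\left(o \right)} = -6 + o$
$y{\left(W,L \right)} = 19 L + \frac{19}{L}$ ($y{\left(W,L \right)} = \left(L + \frac{1}{L}\right) 19 = 19 L + \frac{19}{L}$)
$- \frac{41695}{y{\left(-237,a{\left(-1 \right)} \right)}} = - \frac{41695}{19 \left(-6 - 1\right) + \frac{19}{-6 - 1}} = - \frac{41695}{19 \left(-7\right) + \frac{19}{-7}} = - \frac{41695}{-133 + 19 \left(- \frac{1}{7}\right)} = - \frac{41695}{-133 - \frac{19}{7}} = - \frac{41695}{- \frac{950}{7}} = \left(-41695\right) \left(- \frac{7}{950}\right) = \frac{58373}{190}$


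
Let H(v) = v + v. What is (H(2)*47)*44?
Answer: 8272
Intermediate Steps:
H(v) = 2*v
(H(2)*47)*44 = ((2*2)*47)*44 = (4*47)*44 = 188*44 = 8272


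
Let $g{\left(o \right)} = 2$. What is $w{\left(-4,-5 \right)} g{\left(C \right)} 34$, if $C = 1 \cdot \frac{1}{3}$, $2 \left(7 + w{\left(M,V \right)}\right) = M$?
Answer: $-612$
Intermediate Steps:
$w{\left(M,V \right)} = -7 + \frac{M}{2}$
$C = \frac{1}{3}$ ($C = 1 \cdot \frac{1}{3} = \frac{1}{3} \approx 0.33333$)
$w{\left(-4,-5 \right)} g{\left(C \right)} 34 = \left(-7 + \frac{1}{2} \left(-4\right)\right) 2 \cdot 34 = \left(-7 - 2\right) 2 \cdot 34 = \left(-9\right) 2 \cdot 34 = \left(-18\right) 34 = -612$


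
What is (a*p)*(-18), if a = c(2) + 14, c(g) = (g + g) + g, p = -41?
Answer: 14760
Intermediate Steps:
c(g) = 3*g (c(g) = 2*g + g = 3*g)
a = 20 (a = 3*2 + 14 = 6 + 14 = 20)
(a*p)*(-18) = (20*(-41))*(-18) = -820*(-18) = 14760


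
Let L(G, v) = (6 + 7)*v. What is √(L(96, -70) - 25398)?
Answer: 2*I*√6577 ≈ 162.2*I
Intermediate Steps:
L(G, v) = 13*v
√(L(96, -70) - 25398) = √(13*(-70) - 25398) = √(-910 - 25398) = √(-26308) = 2*I*√6577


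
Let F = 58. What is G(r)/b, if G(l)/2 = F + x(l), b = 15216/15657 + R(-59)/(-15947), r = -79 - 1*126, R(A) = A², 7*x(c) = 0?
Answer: 9654377588/62715845 ≈ 153.94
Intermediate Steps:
x(c) = 0 (x(c) = (⅐)*0 = 0)
r = -205 (r = -79 - 126 = -205)
b = 62715845/83227393 (b = 15216/15657 + (-59)²/(-15947) = 15216*(1/15657) + 3481*(-1/15947) = 5072/5219 - 3481/15947 = 62715845/83227393 ≈ 0.75355)
G(l) = 116 (G(l) = 2*(58 + 0) = 2*58 = 116)
G(r)/b = 116/(62715845/83227393) = 116*(83227393/62715845) = 9654377588/62715845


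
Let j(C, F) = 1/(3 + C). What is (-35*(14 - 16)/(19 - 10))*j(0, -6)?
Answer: 70/27 ≈ 2.5926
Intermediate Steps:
(-35*(14 - 16)/(19 - 10))*j(0, -6) = (-35*(14 - 16)/(19 - 10))/(3 + 0) = -(-70)/9/3 = -(-70)/9*(1/3) = -35*(-2/9)*(1/3) = (70/9)*(1/3) = 70/27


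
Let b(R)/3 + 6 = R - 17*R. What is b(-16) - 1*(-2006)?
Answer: 2756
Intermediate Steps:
b(R) = -18 - 48*R (b(R) = -18 + 3*(R - 17*R) = -18 + 3*(-16*R) = -18 - 48*R)
b(-16) - 1*(-2006) = (-18 - 48*(-16)) - 1*(-2006) = (-18 + 768) + 2006 = 750 + 2006 = 2756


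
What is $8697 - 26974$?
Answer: $-18277$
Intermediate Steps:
$8697 - 26974 = -18277$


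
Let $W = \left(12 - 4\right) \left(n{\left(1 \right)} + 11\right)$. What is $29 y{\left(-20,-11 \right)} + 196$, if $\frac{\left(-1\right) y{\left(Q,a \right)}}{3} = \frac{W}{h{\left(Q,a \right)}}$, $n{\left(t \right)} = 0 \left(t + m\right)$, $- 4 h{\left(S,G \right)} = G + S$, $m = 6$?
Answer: $- \frac{24548}{31} \approx -791.87$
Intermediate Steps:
$h{\left(S,G \right)} = - \frac{G}{4} - \frac{S}{4}$ ($h{\left(S,G \right)} = - \frac{G + S}{4} = - \frac{G}{4} - \frac{S}{4}$)
$n{\left(t \right)} = 0$ ($n{\left(t \right)} = 0 \left(t + 6\right) = 0 \left(6 + t\right) = 0$)
$W = 88$ ($W = \left(12 - 4\right) \left(0 + 11\right) = 8 \cdot 11 = 88$)
$y{\left(Q,a \right)} = - \frac{264}{- \frac{Q}{4} - \frac{a}{4}}$ ($y{\left(Q,a \right)} = - 3 \frac{88}{- \frac{a}{4} - \frac{Q}{4}} = - 3 \frac{88}{- \frac{Q}{4} - \frac{a}{4}} = - \frac{264}{- \frac{Q}{4} - \frac{a}{4}}$)
$29 y{\left(-20,-11 \right)} + 196 = 29 \frac{1056}{-20 - 11} + 196 = 29 \frac{1056}{-31} + 196 = 29 \cdot 1056 \left(- \frac{1}{31}\right) + 196 = 29 \left(- \frac{1056}{31}\right) + 196 = - \frac{30624}{31} + 196 = - \frac{24548}{31}$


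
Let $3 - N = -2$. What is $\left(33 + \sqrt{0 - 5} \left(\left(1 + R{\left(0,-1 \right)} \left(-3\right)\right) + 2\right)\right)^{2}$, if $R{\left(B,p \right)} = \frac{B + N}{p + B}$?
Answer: $-531 + 1188 i \sqrt{5} \approx -531.0 + 2656.4 i$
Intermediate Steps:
$N = 5$ ($N = 3 - -2 = 3 + 2 = 5$)
$R{\left(B,p \right)} = \frac{5 + B}{B + p}$ ($R{\left(B,p \right)} = \frac{B + 5}{p + B} = \frac{5 + B}{B + p}$)
$\left(33 + \sqrt{0 - 5} \left(\left(1 + R{\left(0,-1 \right)} \left(-3\right)\right) + 2\right)\right)^{2} = \left(33 + \sqrt{0 - 5} \left(\left(1 + \frac{5 + 0}{0 - 1} \left(-3\right)\right) + 2\right)\right)^{2} = \left(33 + \sqrt{-5} \left(\left(1 + \frac{1}{-1} \cdot 5 \left(-3\right)\right) + 2\right)\right)^{2} = \left(33 + i \sqrt{5} \left(\left(1 + \left(-1\right) 5 \left(-3\right)\right) + 2\right)\right)^{2} = \left(33 + i \sqrt{5} \left(\left(1 - -15\right) + 2\right)\right)^{2} = \left(33 + i \sqrt{5} \left(\left(1 + 15\right) + 2\right)\right)^{2} = \left(33 + i \sqrt{5} \left(16 + 2\right)\right)^{2} = \left(33 + i \sqrt{5} \cdot 18\right)^{2} = \left(33 + 18 i \sqrt{5}\right)^{2}$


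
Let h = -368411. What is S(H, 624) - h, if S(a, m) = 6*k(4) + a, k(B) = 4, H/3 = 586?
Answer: 370193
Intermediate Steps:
H = 1758 (H = 3*586 = 1758)
S(a, m) = 24 + a (S(a, m) = 6*4 + a = 24 + a)
S(H, 624) - h = (24 + 1758) - 1*(-368411) = 1782 + 368411 = 370193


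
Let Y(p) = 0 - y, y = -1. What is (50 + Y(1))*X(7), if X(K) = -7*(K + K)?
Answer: -4998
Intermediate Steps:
Y(p) = 1 (Y(p) = 0 - 1*(-1) = 0 + 1 = 1)
X(K) = -14*K
(50 + Y(1))*X(7) = (50 + 1)*(-14*7) = 51*(-98) = -4998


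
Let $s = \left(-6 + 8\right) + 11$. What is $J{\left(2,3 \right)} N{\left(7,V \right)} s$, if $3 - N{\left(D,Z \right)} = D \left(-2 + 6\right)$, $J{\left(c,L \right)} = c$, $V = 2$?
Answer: $-650$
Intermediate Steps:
$N{\left(D,Z \right)} = 3 - 4 D$ ($N{\left(D,Z \right)} = 3 - D \left(-2 + 6\right) = 3 - D 4 = 3 - 4 D$)
$s = 13$ ($s = 2 + 11 = 13$)
$J{\left(2,3 \right)} N{\left(7,V \right)} s = 2 \left(3 - 28\right) 13 = 2 \left(-25\right) 13 = \left(-50\right) 13 = -650$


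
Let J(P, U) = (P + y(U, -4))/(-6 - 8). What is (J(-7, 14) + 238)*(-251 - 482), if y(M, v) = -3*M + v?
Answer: -2481205/14 ≈ -1.7723e+5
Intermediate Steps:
y(M, v) = v - 3*M
J(P, U) = 2/7 - P/14 + 3*U/14 (J(P, U) = (P + (-4 - 3*U))/(-6 - 8) = (-4 + P - 3*U)/(-14) = (-4 + P - 3*U)*(-1/14) = 2/7 - P/14 + 3*U/14)
(J(-7, 14) + 238)*(-251 - 482) = ((2/7 - 1/14*(-7) + (3/14)*14) + 238)*(-251 - 482) = ((2/7 + ½ + 3) + 238)*(-733) = (53/14 + 238)*(-733) = (3385/14)*(-733) = -2481205/14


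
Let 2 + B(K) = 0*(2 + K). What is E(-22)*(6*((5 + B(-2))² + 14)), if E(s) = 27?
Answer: 3726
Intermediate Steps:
B(K) = -2 (B(K) = -2 + 0*(2 + K) = -2 + 0 = -2)
E(-22)*(6*((5 + B(-2))² + 14)) = 27*(6*((5 - 2)² + 14)) = 27*(6*(3² + 14)) = 27*(6*(9 + 14)) = 27*(6*23) = 27*138 = 3726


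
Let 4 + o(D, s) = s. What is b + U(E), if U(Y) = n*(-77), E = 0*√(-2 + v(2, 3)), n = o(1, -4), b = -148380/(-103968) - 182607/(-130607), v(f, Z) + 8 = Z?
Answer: 700249756171/1131579048 ≈ 618.83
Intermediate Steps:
o(D, s) = -4 + s
v(f, Z) = -8 + Z
b = 3197062603/1131579048 (b = -148380*(-1/103968) - 182607*(-1/130607) = 12365/8664 + 182607/130607 = 3197062603/1131579048 ≈ 2.8253)
n = -8 (n = -4 - 4 = -8)
E = 0 (E = 0*√(-2 + (-8 + 3)) = 0*√(-2 - 5) = 0*√(-7) = 0*(I*√7) = 0)
U(Y) = 616 (U(Y) = -8*(-77) = 616)
b + U(E) = 3197062603/1131579048 + 616 = 700249756171/1131579048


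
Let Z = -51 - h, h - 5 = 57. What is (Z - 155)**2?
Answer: 71824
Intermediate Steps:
h = 62 (h = 5 + 57 = 62)
Z = -113 (Z = -51 - 1*62 = -51 - 62 = -113)
(Z - 155)**2 = (-113 - 155)**2 = (-268)**2 = 71824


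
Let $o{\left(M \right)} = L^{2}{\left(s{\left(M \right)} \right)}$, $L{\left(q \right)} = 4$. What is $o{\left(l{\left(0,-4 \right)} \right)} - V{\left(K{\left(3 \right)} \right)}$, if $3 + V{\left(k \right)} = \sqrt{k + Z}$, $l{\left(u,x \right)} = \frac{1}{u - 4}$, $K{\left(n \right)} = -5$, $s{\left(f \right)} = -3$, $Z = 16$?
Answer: $19 - \sqrt{11} \approx 15.683$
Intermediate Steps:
$l{\left(u,x \right)} = \frac{1}{-4 + u}$
$o{\left(M \right)} = 16$ ($o{\left(M \right)} = 4^{2} = 16$)
$V{\left(k \right)} = -3 + \sqrt{16 + k}$ ($V{\left(k \right)} = -3 + \sqrt{k + 16} = -3 + \sqrt{16 + k}$)
$o{\left(l{\left(0,-4 \right)} \right)} - V{\left(K{\left(3 \right)} \right)} = 16 - \left(-3 + \sqrt{16 - 5}\right) = 16 - \left(-3 + \sqrt{11}\right) = 16 + \left(3 - \sqrt{11}\right) = 19 - \sqrt{11}$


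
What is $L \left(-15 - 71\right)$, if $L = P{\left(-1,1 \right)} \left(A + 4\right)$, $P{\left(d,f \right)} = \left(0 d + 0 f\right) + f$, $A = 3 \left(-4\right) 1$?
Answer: $688$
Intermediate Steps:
$A = -12$ ($A = \left(-12\right) 1 = -12$)
$P{\left(d,f \right)} = f$ ($P{\left(d,f \right)} = \left(0 + 0\right) + f = 0 + f = f$)
$L = -8$ ($L = 1 \left(-12 + 4\right) = 1 \left(-8\right) = -8$)
$L \left(-15 - 71\right) = - 8 \left(-15 - 71\right) = \left(-8\right) \left(-86\right) = 688$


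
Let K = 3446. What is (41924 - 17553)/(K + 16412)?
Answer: 24371/19858 ≈ 1.2273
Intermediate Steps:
(41924 - 17553)/(K + 16412) = (41924 - 17553)/(3446 + 16412) = 24371/19858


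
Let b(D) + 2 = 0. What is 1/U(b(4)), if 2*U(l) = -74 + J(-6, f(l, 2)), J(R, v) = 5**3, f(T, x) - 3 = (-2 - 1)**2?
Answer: 2/51 ≈ 0.039216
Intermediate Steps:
b(D) = -2 (b(D) = -2 + 0 = -2)
f(T, x) = 12 (f(T, x) = 3 + (-2 - 1)**2 = 3 + (-3)**2 = 3 + 9 = 12)
J(R, v) = 125
U(l) = 51/2 (U(l) = (-74 + 125)/2 = (1/2)*51 = 51/2)
1/U(b(4)) = 1/(51/2) = 2/51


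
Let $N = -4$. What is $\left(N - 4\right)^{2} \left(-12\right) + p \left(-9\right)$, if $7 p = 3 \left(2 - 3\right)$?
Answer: $- \frac{5349}{7} \approx -764.14$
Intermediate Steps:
$p = - \frac{3}{7}$ ($p = \frac{3 \left(2 - 3\right)}{7} = \frac{3 \left(-1\right)}{7} = \frac{1}{7} \left(-3\right) = - \frac{3}{7} \approx -0.42857$)
$\left(N - 4\right)^{2} \left(-12\right) + p \left(-9\right) = \left(-4 - 4\right)^{2} \left(-12\right) - - \frac{27}{7} = \left(-4 - 4\right)^{2} \left(-12\right) + \frac{27}{7} = \left(-8\right)^{2} \left(-12\right) + \frac{27}{7} = 64 \left(-12\right) + \frac{27}{7} = -768 + \frac{27}{7} = - \frac{5349}{7}$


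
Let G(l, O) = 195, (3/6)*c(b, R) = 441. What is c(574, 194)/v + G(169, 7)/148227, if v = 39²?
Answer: 4853067/8350121 ≈ 0.58120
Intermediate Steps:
c(b, R) = 882 (c(b, R) = 2*441 = 882)
v = 1521
c(574, 194)/v + G(169, 7)/148227 = 882/1521 + 195/148227 = 882*(1/1521) + 195*(1/148227) = 98/169 + 65/49409 = 4853067/8350121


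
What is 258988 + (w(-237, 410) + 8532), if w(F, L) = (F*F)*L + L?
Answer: 23297220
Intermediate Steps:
w(F, L) = L + L*F**2 (w(F, L) = F**2*L + L = L*F**2 + L = L + L*F**2)
258988 + (w(-237, 410) + 8532) = 258988 + (410*(1 + (-237)**2) + 8532) = 258988 + (410*(1 + 56169) + 8532) = 258988 + (410*56170 + 8532) = 258988 + (23029700 + 8532) = 258988 + 23038232 = 23297220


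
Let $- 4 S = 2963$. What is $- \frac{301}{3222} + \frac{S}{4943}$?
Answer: $- \frac{7749079}{31852692} \approx -0.24328$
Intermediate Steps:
$S = - \frac{2963}{4}$ ($S = \left(- \frac{1}{4}\right) 2963 = - \frac{2963}{4} \approx -740.75$)
$- \frac{301}{3222} + \frac{S}{4943} = - \frac{301}{3222} - \frac{2963}{4 \cdot 4943} = \left(-301\right) \frac{1}{3222} - \frac{2963}{19772} = - \frac{301}{3222} - \frac{2963}{19772} = - \frac{7749079}{31852692}$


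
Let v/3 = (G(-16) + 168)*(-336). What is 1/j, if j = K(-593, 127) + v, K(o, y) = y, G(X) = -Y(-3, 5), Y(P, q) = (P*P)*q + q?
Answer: -1/118817 ≈ -8.4163e-6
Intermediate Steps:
Y(P, q) = q + q*P² (Y(P, q) = P²*q + q = q*P² + q = q + q*P²)
G(X) = -50 (G(X) = -5*(1 + (-3)²) = -5*(1 + 9) = -5*10 = -1*50 = -50)
v = -118944 (v = 3*((-50 + 168)*(-336)) = 3*(118*(-336)) = 3*(-39648) = -118944)
j = -118817 (j = 127 - 118944 = -118817)
1/j = 1/(-118817) = -1/118817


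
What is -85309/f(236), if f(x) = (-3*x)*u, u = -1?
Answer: -85309/708 ≈ -120.49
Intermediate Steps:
f(x) = 3*x (f(x) = -3*x*(-1) = 3*x)
-85309/f(236) = -85309/(3*236) = -85309/708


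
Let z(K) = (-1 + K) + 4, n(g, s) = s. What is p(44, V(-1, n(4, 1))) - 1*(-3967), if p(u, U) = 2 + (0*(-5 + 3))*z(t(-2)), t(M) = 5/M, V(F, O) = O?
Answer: 3969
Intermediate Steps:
z(K) = 3 + K
p(u, U) = 2 (p(u, U) = 2 + (0*(-5 + 3))*(3 + 5/(-2)) = 2 + (0*(-2))*(3 + 5*(-1/2)) = 2 + 0*(3 - 5/2) = 2 + 0*(1/2) = 2 + 0 = 2)
p(44, V(-1, n(4, 1))) - 1*(-3967) = 2 - 1*(-3967) = 2 + 3967 = 3969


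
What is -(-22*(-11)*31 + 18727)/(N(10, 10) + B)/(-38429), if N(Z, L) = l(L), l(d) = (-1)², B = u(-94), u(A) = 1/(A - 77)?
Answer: 4485159/6532930 ≈ 0.68655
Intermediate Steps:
u(A) = 1/(-77 + A)
B = -1/171 (B = 1/(-77 - 94) = 1/(-171) = -1/171 ≈ -0.0058480)
l(d) = 1
N(Z, L) = 1
-(-22*(-11)*31 + 18727)/(N(10, 10) + B)/(-38429) = -(-22*(-11)*31 + 18727)/(1 - 1/171)/(-38429) = -(242*31 + 18727)/170/171*(-1/38429) = -(7502 + 18727)*171/170*(-1/38429) = -26229*171/170*(-1/38429) = -1*4485159/170*(-1/38429) = -4485159/170*(-1/38429) = 4485159/6532930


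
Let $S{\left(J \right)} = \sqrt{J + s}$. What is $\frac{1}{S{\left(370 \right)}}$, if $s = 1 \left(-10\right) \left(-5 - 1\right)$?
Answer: $\frac{\sqrt{430}}{430} \approx 0.048224$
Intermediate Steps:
$s = 60$ ($s = - 10 \left(-5 - 1\right) = \left(-10\right) \left(-6\right) = 60$)
$S{\left(J \right)} = \sqrt{60 + J}$ ($S{\left(J \right)} = \sqrt{J + 60} = \sqrt{60 + J}$)
$\frac{1}{S{\left(370 \right)}} = \frac{1}{\sqrt{60 + 370}} = \frac{1}{\sqrt{430}} = \frac{\sqrt{430}}{430}$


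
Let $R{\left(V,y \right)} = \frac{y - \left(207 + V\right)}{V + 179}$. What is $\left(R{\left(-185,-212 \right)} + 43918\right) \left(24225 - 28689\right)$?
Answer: $-196224048$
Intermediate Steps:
$R{\left(V,y \right)} = \frac{-207 + y - V}{179 + V}$
$\left(R{\left(-185,-212 \right)} + 43918\right) \left(24225 - 28689\right) = \left(\frac{-207 - 212 - -185}{179 - 185} + 43918\right) \left(24225 - 28689\right) = \left(\frac{-207 - 212 + 185}{-6} + 43918\right) \left(-4464\right) = \left(\left(- \frac{1}{6}\right) \left(-234\right) + 43918\right) \left(-4464\right) = \left(39 + 43918\right) \left(-4464\right) = 43957 \left(-4464\right) = -196224048$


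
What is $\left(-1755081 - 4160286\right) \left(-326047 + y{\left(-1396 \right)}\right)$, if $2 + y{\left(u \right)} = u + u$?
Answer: $1945215199647$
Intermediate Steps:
$y{\left(u \right)} = -2 + 2 u$ ($y{\left(u \right)} = -2 + \left(u + u\right) = -2 + 2 u$)
$\left(-1755081 - 4160286\right) \left(-326047 + y{\left(-1396 \right)}\right) = \left(-1755081 - 4160286\right) \left(-326047 + \left(-2 + 2 \left(-1396\right)\right)\right) = - 5915367 \left(-326047 - 2794\right) = \left(-5915367\right) \left(-328841\right) = 1945215199647$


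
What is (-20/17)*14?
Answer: -280/17 ≈ -16.471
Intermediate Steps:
(-20/17)*14 = ((1/17)*(-20))*14 = -20/17*14 = -280/17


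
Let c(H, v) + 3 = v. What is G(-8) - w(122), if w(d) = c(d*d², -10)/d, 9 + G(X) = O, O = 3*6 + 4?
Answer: 1599/122 ≈ 13.107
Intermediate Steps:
c(H, v) = -3 + v
O = 22 (O = 18 + 4 = 22)
G(X) = 13 (G(X) = -9 + 22 = 13)
w(d) = -13/d (w(d) = (-3 - 10)/d = -13/d)
G(-8) - w(122) = 13 - (-13)/122 = 13 - 1*(-13/122) = 13 + 13/122 = 1599/122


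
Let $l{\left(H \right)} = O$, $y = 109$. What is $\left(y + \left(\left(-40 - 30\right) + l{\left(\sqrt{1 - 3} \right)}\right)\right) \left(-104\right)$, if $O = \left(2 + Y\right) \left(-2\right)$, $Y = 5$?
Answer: $-2600$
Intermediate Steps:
$O = -14$ ($O = \left(2 + 5\right) \left(-2\right) = 7 \left(-2\right) = -14$)
$l{\left(H \right)} = -14$
$\left(y + \left(\left(-40 - 30\right) + l{\left(\sqrt{1 - 3} \right)}\right)\right) \left(-104\right) = \left(109 - 84\right) \left(-104\right) = 25 \left(-104\right) = -2600$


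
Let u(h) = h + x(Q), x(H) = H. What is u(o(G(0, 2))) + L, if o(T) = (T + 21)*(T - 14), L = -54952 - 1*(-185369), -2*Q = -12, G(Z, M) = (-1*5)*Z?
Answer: 130129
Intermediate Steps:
G(Z, M) = -5*Z
Q = 6 (Q = -1/2*(-12) = 6)
L = 130417 (L = -54952 + 185369 = 130417)
o(T) = (-14 + T)*(21 + T) (o(T) = (21 + T)*(-14 + T) = (-14 + T)*(21 + T))
u(h) = 6 + h (u(h) = h + 6 = 6 + h)
u(o(G(0, 2))) + L = (6 + (-294 + (-5*0)**2 + 7*(-5*0))) + 130417 = (6 + (-294 + 0**2 + 7*0)) + 130417 = (6 + (-294 + 0 + 0)) + 130417 = (6 - 294) + 130417 = -288 + 130417 = 130129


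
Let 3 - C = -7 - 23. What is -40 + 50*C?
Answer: 1610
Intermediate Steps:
C = 33 (C = 3 - (-7 - 23) = 3 - 1*(-30) = 3 + 30 = 33)
-40 + 50*C = -40 + 50*33 = -40 + 1650 = 1610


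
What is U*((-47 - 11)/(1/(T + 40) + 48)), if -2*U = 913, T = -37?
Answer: 2739/5 ≈ 547.80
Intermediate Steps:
U = -913/2 (U = -½*913 = -913/2 ≈ -456.50)
U*((-47 - 11)/(1/(T + 40) + 48)) = -913*(-47 - 11)/(2*(1/(-37 + 40) + 48)) = -(-26477)/(1/3 + 48) = -(-26477)/(⅓ + 48) = -(-26477)/145/3 = -(-26477)*3/145 = -913/2*(-6/5) = 2739/5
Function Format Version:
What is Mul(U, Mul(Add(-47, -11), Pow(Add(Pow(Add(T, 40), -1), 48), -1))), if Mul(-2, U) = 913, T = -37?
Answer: Rational(2739, 5) ≈ 547.80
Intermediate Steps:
U = Rational(-913, 2) (U = Mul(Rational(-1, 2), 913) = Rational(-913, 2) ≈ -456.50)
Mul(U, Mul(Add(-47, -11), Pow(Add(Pow(Add(T, 40), -1), 48), -1))) = Mul(Rational(-913, 2), Mul(Add(-47, -11), Pow(Add(Pow(Add(-37, 40), -1), 48), -1))) = Mul(Rational(-913, 2), Mul(-58, Pow(Add(Pow(3, -1), 48), -1))) = Mul(Rational(-913, 2), Mul(-58, Pow(Add(Rational(1, 3), 48), -1))) = Mul(Rational(-913, 2), Mul(-58, Pow(Rational(145, 3), -1))) = Mul(Rational(-913, 2), Mul(-58, Rational(3, 145))) = Mul(Rational(-913, 2), Rational(-6, 5)) = Rational(2739, 5)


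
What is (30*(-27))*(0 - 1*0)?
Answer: 0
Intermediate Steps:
(30*(-27))*(0 - 1*0) = -810*(0 + 0) = -810*0 = 0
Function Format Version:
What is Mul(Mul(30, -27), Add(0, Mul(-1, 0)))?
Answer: 0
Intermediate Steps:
Mul(Mul(30, -27), Add(0, Mul(-1, 0))) = Mul(-810, Add(0, 0)) = Mul(-810, 0) = 0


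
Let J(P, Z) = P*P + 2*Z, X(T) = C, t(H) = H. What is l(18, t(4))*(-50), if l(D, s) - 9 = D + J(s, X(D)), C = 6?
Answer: -2750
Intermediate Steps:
X(T) = 6
J(P, Z) = P**2 + 2*Z
l(D, s) = 21 + D + s**2 (l(D, s) = 9 + (D + (s**2 + 2*6)) = 9 + (D + (s**2 + 12)) = 9 + (D + (12 + s**2)) = 9 + (12 + D + s**2) = 21 + D + s**2)
l(18, t(4))*(-50) = (21 + 18 + 4**2)*(-50) = (21 + 18 + 16)*(-50) = 55*(-50) = -2750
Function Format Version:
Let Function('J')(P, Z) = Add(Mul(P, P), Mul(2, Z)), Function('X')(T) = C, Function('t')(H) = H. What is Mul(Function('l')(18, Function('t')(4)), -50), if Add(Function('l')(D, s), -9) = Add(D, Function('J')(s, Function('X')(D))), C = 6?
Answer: -2750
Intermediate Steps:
Function('X')(T) = 6
Function('J')(P, Z) = Add(Pow(P, 2), Mul(2, Z))
Function('l')(D, s) = Add(21, D, Pow(s, 2)) (Function('l')(D, s) = Add(9, Add(D, Add(Pow(s, 2), Mul(2, 6)))) = Add(9, Add(D, Add(Pow(s, 2), 12))) = Add(9, Add(D, Add(12, Pow(s, 2)))) = Add(9, Add(12, D, Pow(s, 2))) = Add(21, D, Pow(s, 2)))
Mul(Function('l')(18, Function('t')(4)), -50) = Mul(Add(21, 18, Pow(4, 2)), -50) = Mul(Add(21, 18, 16), -50) = Mul(55, -50) = -2750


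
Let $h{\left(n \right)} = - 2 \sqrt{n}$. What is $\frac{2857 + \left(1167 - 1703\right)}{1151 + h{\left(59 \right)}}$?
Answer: $\frac{242861}{120415} + \frac{422 \sqrt{59}}{120415} \approx 2.0438$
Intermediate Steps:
$\frac{2857 + \left(1167 - 1703\right)}{1151 + h{\left(59 \right)}} = \frac{2857 + \left(1167 - 1703\right)}{1151 - 2 \sqrt{59}} = \frac{2857 - 536}{1151 - 2 \sqrt{59}} = \frac{2321}{1151 - 2 \sqrt{59}}$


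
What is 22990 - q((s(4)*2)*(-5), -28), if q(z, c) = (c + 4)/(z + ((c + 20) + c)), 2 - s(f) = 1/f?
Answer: 2459882/107 ≈ 22990.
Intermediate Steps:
s(f) = 2 - 1/f
q(z, c) = (4 + c)/(20 + z + 2*c) (q(z, c) = (4 + c)/(z + ((20 + c) + c)) = (4 + c)/(z + (20 + 2*c)) = (4 + c)/(20 + z + 2*c))
22990 - q((s(4)*2)*(-5), -28) = 22990 - (4 - 28)/(20 + ((2 - 1/4)*2)*(-5) + 2*(-28)) = 22990 - (-24)/(20 + ((2 - 1*1/4)*2)*(-5) - 56) = 22990 - (-24)/(20 + ((2 - 1/4)*2)*(-5) - 56) = 22990 - (-24)/(20 + ((7/4)*2)*(-5) - 56) = 22990 - (-24)/(20 + (7/2)*(-5) - 56) = 22990 - (-24)/(20 - 35/2 - 56) = 22990 - (-24)/(-107/2) = 22990 - (-2)*(-24)/107 = 22990 - 1*48/107 = 22990 - 48/107 = 2459882/107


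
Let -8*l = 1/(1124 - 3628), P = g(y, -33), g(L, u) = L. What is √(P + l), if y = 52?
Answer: √326041145/2504 ≈ 7.2111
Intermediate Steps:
P = 52
l = 1/20032 (l = -1/(8*(1124 - 3628)) = -⅛/(-2504) = -⅛*(-1/2504) = 1/20032 ≈ 4.9920e-5)
√(P + l) = √(52 + 1/20032) = √(1041665/20032) = √326041145/2504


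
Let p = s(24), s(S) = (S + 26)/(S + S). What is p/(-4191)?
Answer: -25/100584 ≈ -0.00024855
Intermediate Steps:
s(S) = (26 + S)/(2*S) (s(S) = (26 + S)/((2*S)) = (26 + S)*(1/(2*S)) = (26 + S)/(2*S))
p = 25/24 (p = (1/2)*(26 + 24)/24 = (1/2)*(1/24)*50 = 25/24 ≈ 1.0417)
p/(-4191) = (25/24)/(-4191) = (25/24)*(-1/4191) = -25/100584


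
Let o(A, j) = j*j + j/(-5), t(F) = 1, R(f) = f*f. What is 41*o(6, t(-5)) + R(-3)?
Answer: 209/5 ≈ 41.800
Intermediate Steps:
R(f) = f²
o(A, j) = j² - j/5 (o(A, j) = j² + j*(-⅕) = j² - j/5)
41*o(6, t(-5)) + R(-3) = 41*(1*(-⅕ + 1)) + (-3)² = 41*(1*(⅘)) + 9 = 41*(⅘) + 9 = 164/5 + 9 = 209/5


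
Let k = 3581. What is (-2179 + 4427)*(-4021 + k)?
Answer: -989120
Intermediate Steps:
(-2179 + 4427)*(-4021 + k) = (-2179 + 4427)*(-4021 + 3581) = 2248*(-440) = -989120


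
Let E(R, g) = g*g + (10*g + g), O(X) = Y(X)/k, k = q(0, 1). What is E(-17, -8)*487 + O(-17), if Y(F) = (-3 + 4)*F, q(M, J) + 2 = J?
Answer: -11671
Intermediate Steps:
q(M, J) = -2 + J
k = -1 (k = -2 + 1 = -1)
Y(F) = F (Y(F) = 1*F = F)
O(X) = -X (O(X) = X/(-1) = X*(-1) = -X)
E(R, g) = g**2 + 11*g
E(-17, -8)*487 + O(-17) = -8*(11 - 8)*487 - 1*(-17) = -8*3*487 + 17 = -24*487 + 17 = -11688 + 17 = -11671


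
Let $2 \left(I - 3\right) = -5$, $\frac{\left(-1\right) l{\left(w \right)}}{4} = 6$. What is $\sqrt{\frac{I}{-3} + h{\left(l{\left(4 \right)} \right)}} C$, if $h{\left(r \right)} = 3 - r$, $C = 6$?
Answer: $\sqrt{966} \approx 31.081$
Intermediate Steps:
$l{\left(w \right)} = -24$ ($l{\left(w \right)} = \left(-4\right) 6 = -24$)
$I = \frac{1}{2}$ ($I = 3 + \frac{1}{2} \left(-5\right) = 3 - \frac{5}{2} = \frac{1}{2} \approx 0.5$)
$\sqrt{\frac{I}{-3} + h{\left(l{\left(4 \right)} \right)}} C = \sqrt{\frac{1}{2 \left(-3\right)} + \left(3 - -24\right)} 6 = \sqrt{\frac{1}{2} \left(- \frac{1}{3}\right) + \left(3 + 24\right)} 6 = \sqrt{- \frac{1}{6} + 27} \cdot 6 = \sqrt{\frac{161}{6}} \cdot 6 = \frac{\sqrt{966}}{6} \cdot 6 = \sqrt{966}$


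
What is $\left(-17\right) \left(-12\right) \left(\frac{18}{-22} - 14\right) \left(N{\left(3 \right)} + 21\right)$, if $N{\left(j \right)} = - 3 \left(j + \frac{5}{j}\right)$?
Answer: $- \frac{232764}{11} \approx -21160.0$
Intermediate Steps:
$N{\left(j \right)} = - \frac{15}{j} - 3 j$
$\left(-17\right) \left(-12\right) \left(\frac{18}{-22} - 14\right) \left(N{\left(3 \right)} + 21\right) = \left(-17\right) \left(-12\right) \left(\frac{18}{-22} - 14\right) \left(\left(- \frac{15}{3} - 9\right) + 21\right) = 204 \left(18 \left(- \frac{1}{22}\right) - 14\right) \left(\left(\left(-15\right) \frac{1}{3} - 9\right) + 21\right) = 204 \left(- \frac{9}{11} - 14\right) \left(\left(-5 - 9\right) + 21\right) = 204 \left(- \frac{163 \left(-14 + 21\right)}{11}\right) = 204 \left(\left(- \frac{163}{11}\right) 7\right) = 204 \left(- \frac{1141}{11}\right) = - \frac{232764}{11}$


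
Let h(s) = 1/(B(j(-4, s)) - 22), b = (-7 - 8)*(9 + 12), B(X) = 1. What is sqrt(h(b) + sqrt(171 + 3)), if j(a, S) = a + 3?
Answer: sqrt(-21 + 441*sqrt(174))/21 ≈ 3.6254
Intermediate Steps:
j(a, S) = 3 + a
b = -315 (b = -15*21 = -315)
h(s) = -1/21 (h(s) = 1/(1 - 22) = 1/(-21) = -1/21)
sqrt(h(b) + sqrt(171 + 3)) = sqrt(-1/21 + sqrt(171 + 3)) = sqrt(-1/21 + sqrt(174))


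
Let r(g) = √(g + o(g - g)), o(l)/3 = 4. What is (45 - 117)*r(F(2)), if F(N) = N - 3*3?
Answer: -72*√5 ≈ -161.00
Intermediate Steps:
o(l) = 12 (o(l) = 3*4 = 12)
F(N) = -9 + N (F(N) = N - 9 = -9 + N)
r(g) = √(12 + g) (r(g) = √(g + 12) = √(12 + g))
(45 - 117)*r(F(2)) = (45 - 117)*√(12 + (-9 + 2)) = -72*√(12 - 7) = -72*√5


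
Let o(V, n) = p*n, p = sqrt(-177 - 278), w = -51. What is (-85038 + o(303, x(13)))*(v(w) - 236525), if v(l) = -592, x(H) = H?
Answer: 20163955446 - 3082521*I*sqrt(455) ≈ 2.0164e+10 - 6.5752e+7*I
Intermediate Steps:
p = I*sqrt(455) (p = sqrt(-455) = I*sqrt(455) ≈ 21.331*I)
o(V, n) = I*n*sqrt(455) (o(V, n) = (I*sqrt(455))*n = I*n*sqrt(455))
(-85038 + o(303, x(13)))*(v(w) - 236525) = (-85038 + I*13*sqrt(455))*(-592 - 236525) = (-85038 + 13*I*sqrt(455))*(-237117) = 20163955446 - 3082521*I*sqrt(455)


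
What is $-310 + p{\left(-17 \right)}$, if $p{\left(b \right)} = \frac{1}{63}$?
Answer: $- \frac{19529}{63} \approx -309.98$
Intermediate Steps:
$p{\left(b \right)} = \frac{1}{63}$
$-310 + p{\left(-17 \right)} = -310 + \frac{1}{63} = - \frac{19529}{63}$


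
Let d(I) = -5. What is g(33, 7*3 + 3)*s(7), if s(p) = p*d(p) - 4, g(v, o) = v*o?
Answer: -30888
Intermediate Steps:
g(v, o) = o*v
s(p) = -4 - 5*p (s(p) = p*(-5) - 4 = -5*p - 4 = -4 - 5*p)
g(33, 7*3 + 3)*s(7) = ((7*3 + 3)*33)*(-4 - 5*7) = ((21 + 3)*33)*(-4 - 35) = (24*33)*(-39) = 792*(-39) = -30888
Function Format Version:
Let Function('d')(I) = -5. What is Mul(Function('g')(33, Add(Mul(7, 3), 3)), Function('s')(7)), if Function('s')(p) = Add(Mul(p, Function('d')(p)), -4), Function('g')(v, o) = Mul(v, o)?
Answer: -30888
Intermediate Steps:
Function('g')(v, o) = Mul(o, v)
Function('s')(p) = Add(-4, Mul(-5, p)) (Function('s')(p) = Add(Mul(p, -5), -4) = Add(Mul(-5, p), -4) = Add(-4, Mul(-5, p)))
Mul(Function('g')(33, Add(Mul(7, 3), 3)), Function('s')(7)) = Mul(Mul(Add(Mul(7, 3), 3), 33), Add(-4, Mul(-5, 7))) = Mul(Mul(Add(21, 3), 33), Add(-4, -35)) = Mul(Mul(24, 33), -39) = Mul(792, -39) = -30888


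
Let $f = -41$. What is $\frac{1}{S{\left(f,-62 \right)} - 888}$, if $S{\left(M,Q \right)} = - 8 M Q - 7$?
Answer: $- \frac{1}{21231} \approx -4.7101 \cdot 10^{-5}$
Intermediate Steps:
$S{\left(M,Q \right)} = -7 - 8 M Q$ ($S{\left(M,Q \right)} = - 8 M Q - 7 = -7 - 8 M Q$)
$\frac{1}{S{\left(f,-62 \right)} - 888} = \frac{1}{\left(-7 - \left(-328\right) \left(-62\right)\right) - 888} = \frac{1}{\left(-7 - 20336\right) - 888} = \frac{1}{-20343 - 888} = \frac{1}{-21231} = - \frac{1}{21231}$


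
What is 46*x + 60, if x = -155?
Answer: -7070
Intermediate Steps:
46*x + 60 = 46*(-155) + 60 = -7130 + 60 = -7070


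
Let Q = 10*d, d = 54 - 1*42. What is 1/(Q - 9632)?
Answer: -1/9512 ≈ -0.00010513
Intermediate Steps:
d = 12 (d = 54 - 42 = 12)
Q = 120 (Q = 10*12 = 120)
1/(Q - 9632) = 1/(120 - 9632) = 1/(-9512) = -1/9512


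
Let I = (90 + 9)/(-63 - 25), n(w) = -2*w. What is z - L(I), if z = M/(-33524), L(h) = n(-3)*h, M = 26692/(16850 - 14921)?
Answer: 436480931/64667796 ≈ 6.7496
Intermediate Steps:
M = 26692/1929 ≈ 13.837
I = -9/8 (I = 99/(-88) = 99*(-1/88) = -9/8 ≈ -1.1250)
L(h) = 6*h (L(h) = (-2*(-3))*h = 6*h)
z = -6673/16166949 (z = (26692/1929)/(-33524) = (26692/1929)*(-1/33524) = -6673/16166949 ≈ -0.00041276)
z - L(I) = -6673/16166949 - 6*(-9)/8 = -6673/16166949 - 1*(-27/4) = -6673/16166949 + 27/4 = 436480931/64667796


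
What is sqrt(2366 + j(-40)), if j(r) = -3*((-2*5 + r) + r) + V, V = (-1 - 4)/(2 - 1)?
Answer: sqrt(2631) ≈ 51.293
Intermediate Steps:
V = -5 (V = -5/1 = -5*1 = -5)
j(r) = 25 - 6*r (j(r) = -3*((-2*5 + r) + r) - 5 = -3*((-10 + r) + r) - 5 = -3*(-10 + 2*r) - 5 = (30 - 6*r) - 5 = 25 - 6*r)
sqrt(2366 + j(-40)) = sqrt(2366 + (25 - 6*(-40))) = sqrt(2366 + (25 + 240)) = sqrt(2366 + 265) = sqrt(2631)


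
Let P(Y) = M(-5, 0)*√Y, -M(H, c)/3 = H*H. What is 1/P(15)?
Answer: -√15/1125 ≈ -0.0034427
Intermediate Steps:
M(H, c) = -3*H² (M(H, c) = -3*H*H = -3*H²)
P(Y) = -75*√Y (P(Y) = (-3*(-5)²)*√Y = (-3*25)*√Y = -75*√Y)
1/P(15) = 1/(-75*√15) = -√15/1125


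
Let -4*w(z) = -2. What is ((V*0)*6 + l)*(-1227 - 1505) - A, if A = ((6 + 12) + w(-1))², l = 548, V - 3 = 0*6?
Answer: -5989913/4 ≈ -1.4975e+6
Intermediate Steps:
V = 3 (V = 3 + 0*6 = 3 + 0 = 3)
w(z) = ½ (w(z) = -¼*(-2) = ½)
A = 1369/4 (A = ((6 + 12) + ½)² = (18 + ½)² = (37/2)² = 1369/4 ≈ 342.25)
((V*0)*6 + l)*(-1227 - 1505) - A = ((3*0)*6 + 548)*(-1227 - 1505) - 1*1369/4 = (0*6 + 548)*(-2732) - 1369/4 = (0 + 548)*(-2732) - 1369/4 = 548*(-2732) - 1369/4 = -1497136 - 1369/4 = -5989913/4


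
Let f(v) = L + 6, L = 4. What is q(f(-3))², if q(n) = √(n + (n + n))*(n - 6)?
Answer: 480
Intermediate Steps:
f(v) = 10 (f(v) = 4 + 6 = 10)
q(n) = √3*√n*(-6 + n) (q(n) = √(n + 2*n)*(-6 + n) = √(3*n)*(-6 + n) = (√3*√n)*(-6 + n) = √3*√n*(-6 + n))
q(f(-3))² = (√3*√10*(-6 + 10))² = (√3*√10*4)² = (4*√30)² = 480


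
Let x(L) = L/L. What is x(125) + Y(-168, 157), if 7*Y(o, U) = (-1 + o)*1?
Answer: -162/7 ≈ -23.143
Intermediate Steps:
x(L) = 1
Y(o, U) = -⅐ + o/7 (Y(o, U) = ((-1 + o)*1)/7 = (-1 + o)/7 = -⅐ + o/7)
x(125) + Y(-168, 157) = 1 + (-⅐ + (⅐)*(-168)) = 1 + (-⅐ - 24) = 1 - 169/7 = -162/7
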